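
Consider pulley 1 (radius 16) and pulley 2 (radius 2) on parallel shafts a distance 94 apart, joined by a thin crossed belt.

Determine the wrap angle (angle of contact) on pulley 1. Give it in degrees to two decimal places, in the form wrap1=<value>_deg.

wrap1=202.08_deg

crossed belt: β = asin((r1+r2)/C) = asin(18/94) = 11.0397°
wrap1 = wrap2 = π + 2β = 202.0794°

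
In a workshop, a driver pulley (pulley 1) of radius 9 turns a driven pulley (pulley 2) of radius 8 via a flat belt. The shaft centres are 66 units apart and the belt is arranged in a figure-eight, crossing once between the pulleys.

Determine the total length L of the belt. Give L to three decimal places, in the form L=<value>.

crossed belt: β = asin((r1+r2)/C) = asin(17/66) = 14.9263°
wrap1 = wrap2 = π + 2β = 209.8525°
tangent length = C·cosβ = 63.7730
L = (r1+r2)·wrap + 2·C·cosβ = 17·3.6626 + 2·63.7730 = 189.8106

L=189.811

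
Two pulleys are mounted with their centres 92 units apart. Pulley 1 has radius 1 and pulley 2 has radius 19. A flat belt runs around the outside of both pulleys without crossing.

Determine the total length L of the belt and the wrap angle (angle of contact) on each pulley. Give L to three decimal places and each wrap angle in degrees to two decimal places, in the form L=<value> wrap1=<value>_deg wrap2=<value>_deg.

L=250.365 wrap1=157.43_deg wrap2=202.57_deg

open belt: β = asin((r2−r1)/C) = asin(18/92) = 11.2828°
wrap1 = π − 2β = 157.4344°
wrap2 = π + 2β = 202.5656°
tangent length = C·cosβ = 90.2219
L = r1·wrap1 + r2·wrap2 + 2·C·cosβ = 1·2.7477 + 19·3.5354 + 2·90.2219 = 250.3650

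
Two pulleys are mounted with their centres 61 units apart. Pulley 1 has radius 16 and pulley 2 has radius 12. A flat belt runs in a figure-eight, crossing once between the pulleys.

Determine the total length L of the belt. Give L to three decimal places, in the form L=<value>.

L=223.058

crossed belt: β = asin((r1+r2)/C) = asin(28/61) = 27.3237°
wrap1 = wrap2 = π + 2β = 234.6473°
tangent length = C·cosβ = 54.1941
L = (r1+r2)·wrap + 2·C·cosβ = 28·4.0954 + 2·54.1941 = 223.0585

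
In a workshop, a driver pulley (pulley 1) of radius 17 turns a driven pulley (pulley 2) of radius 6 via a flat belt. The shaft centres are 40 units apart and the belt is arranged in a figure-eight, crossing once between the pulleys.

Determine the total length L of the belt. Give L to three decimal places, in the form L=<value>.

crossed belt: β = asin((r1+r2)/C) = asin(23/40) = 35.0996°
wrap1 = wrap2 = π + 2β = 250.1993°
tangent length = C·cosβ = 32.7261
L = (r1+r2)·wrap + 2·C·cosβ = 23·4.3668 + 2·32.7261 = 165.8887

L=165.889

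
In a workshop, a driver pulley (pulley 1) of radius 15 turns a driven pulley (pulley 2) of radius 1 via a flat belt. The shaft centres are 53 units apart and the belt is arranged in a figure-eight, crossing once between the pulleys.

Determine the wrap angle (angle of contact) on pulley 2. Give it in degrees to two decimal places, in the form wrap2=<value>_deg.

crossed belt: β = asin((r1+r2)/C) = asin(16/53) = 17.5710°
wrap1 = wrap2 = π + 2β = 215.1419°

wrap2=215.14_deg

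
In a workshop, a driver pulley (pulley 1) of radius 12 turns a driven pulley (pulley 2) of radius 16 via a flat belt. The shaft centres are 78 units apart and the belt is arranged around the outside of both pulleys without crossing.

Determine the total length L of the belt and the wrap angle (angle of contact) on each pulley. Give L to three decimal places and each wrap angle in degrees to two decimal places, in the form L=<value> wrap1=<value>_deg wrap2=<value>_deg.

open belt: β = asin((r2−r1)/C) = asin(4/78) = 2.9395°
wrap1 = π − 2β = 174.1209°
wrap2 = π + 2β = 185.8791°
tangent length = C·cosβ = 77.8974
L = r1·wrap1 + r2·wrap2 + 2·C·cosβ = 12·3.0390 + 16·3.2442 + 2·77.8974 = 244.1698

L=244.170 wrap1=174.12_deg wrap2=185.88_deg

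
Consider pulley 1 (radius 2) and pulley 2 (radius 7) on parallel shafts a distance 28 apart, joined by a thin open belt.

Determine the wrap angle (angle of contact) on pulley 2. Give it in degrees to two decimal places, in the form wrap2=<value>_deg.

wrap2=200.57_deg

open belt: β = asin((r2−r1)/C) = asin(5/28) = 10.2866°
wrap1 = π − 2β = 159.4269°
wrap2 = π + 2β = 200.5731°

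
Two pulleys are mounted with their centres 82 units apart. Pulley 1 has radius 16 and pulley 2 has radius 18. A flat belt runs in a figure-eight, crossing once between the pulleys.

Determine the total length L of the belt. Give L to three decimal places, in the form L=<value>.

crossed belt: β = asin((r1+r2)/C) = asin(34/82) = 24.4963°
wrap1 = wrap2 = π + 2β = 228.9926°
tangent length = C·cosβ = 74.6190
L = (r1+r2)·wrap + 2·C·cosβ = 34·3.9967 + 2·74.6190 = 285.1250

L=285.125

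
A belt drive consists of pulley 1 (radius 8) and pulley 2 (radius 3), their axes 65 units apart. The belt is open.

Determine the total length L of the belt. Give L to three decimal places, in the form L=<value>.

open belt: β = asin((r2−r1)/C) = asin(-5/65) = -4.4117°
wrap1 = π − 2β = 188.8235°
wrap2 = π + 2β = 171.1765°
tangent length = C·cosβ = 64.8074
L = r1·wrap1 + r2·wrap2 + 2·C·cosβ = 8·3.2956 + 3·2.9876 + 2·64.8074 = 164.9423

L=164.942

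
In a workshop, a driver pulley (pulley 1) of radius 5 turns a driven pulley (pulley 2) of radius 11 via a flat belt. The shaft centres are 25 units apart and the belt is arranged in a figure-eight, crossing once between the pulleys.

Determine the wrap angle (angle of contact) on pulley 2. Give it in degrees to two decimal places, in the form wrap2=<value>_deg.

wrap2=259.58_deg

crossed belt: β = asin((r1+r2)/C) = asin(16/25) = 39.7918°
wrap1 = wrap2 = π + 2β = 259.5836°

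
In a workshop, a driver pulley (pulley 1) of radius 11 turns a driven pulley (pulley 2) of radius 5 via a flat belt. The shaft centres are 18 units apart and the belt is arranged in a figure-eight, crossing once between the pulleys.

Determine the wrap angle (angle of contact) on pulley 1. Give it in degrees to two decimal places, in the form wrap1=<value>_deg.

crossed belt: β = asin((r1+r2)/C) = asin(16/18) = 62.7340°
wrap1 = wrap2 = π + 2β = 305.4679°

wrap1=305.47_deg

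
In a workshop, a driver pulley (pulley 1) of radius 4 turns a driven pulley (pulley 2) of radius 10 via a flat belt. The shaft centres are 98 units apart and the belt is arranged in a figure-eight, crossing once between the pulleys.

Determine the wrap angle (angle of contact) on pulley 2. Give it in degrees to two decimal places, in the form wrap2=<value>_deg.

crossed belt: β = asin((r1+r2)/C) = asin(14/98) = 8.2132°
wrap1 = wrap2 = π + 2β = 196.4264°

wrap2=196.43_deg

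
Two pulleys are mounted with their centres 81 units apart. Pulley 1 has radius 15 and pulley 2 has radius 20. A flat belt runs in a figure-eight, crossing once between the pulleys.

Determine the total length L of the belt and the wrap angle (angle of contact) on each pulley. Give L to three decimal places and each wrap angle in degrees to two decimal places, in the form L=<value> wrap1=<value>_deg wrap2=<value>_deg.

L=287.329 wrap1=231.20_deg wrap2=231.20_deg

crossed belt: β = asin((r1+r2)/C) = asin(35/81) = 25.6008°
wrap1 = wrap2 = π + 2β = 231.2017°
tangent length = C·cosβ = 73.0479
L = (r1+r2)·wrap + 2·C·cosβ = 35·4.0352 + 2·73.0479 = 287.3289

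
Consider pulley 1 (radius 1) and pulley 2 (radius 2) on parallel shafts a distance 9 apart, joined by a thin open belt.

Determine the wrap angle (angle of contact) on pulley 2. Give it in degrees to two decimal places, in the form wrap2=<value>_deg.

open belt: β = asin((r2−r1)/C) = asin(1/9) = 6.3794°
wrap1 = π − 2β = 167.2413°
wrap2 = π + 2β = 192.7587°

wrap2=192.76_deg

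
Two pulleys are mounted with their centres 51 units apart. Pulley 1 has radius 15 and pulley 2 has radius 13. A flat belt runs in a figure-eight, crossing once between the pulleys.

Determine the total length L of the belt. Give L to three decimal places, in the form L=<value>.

L=205.764

crossed belt: β = asin((r1+r2)/C) = asin(28/51) = 33.2998°
wrap1 = wrap2 = π + 2β = 246.5996°
tangent length = C·cosβ = 42.6263
L = (r1+r2)·wrap + 2·C·cosβ = 28·4.3040 + 2·42.6263 = 205.7638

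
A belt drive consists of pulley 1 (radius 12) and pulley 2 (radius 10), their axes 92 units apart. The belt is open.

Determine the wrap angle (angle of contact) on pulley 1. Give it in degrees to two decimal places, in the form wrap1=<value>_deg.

open belt: β = asin((r2−r1)/C) = asin(-2/92) = -1.2457°
wrap1 = π − 2β = 182.4913°
wrap2 = π + 2β = 177.5087°

wrap1=182.49_deg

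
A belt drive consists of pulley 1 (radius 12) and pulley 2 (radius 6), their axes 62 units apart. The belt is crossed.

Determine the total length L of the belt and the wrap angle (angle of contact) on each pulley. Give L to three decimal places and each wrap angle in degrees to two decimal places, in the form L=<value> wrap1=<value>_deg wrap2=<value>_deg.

crossed belt: β = asin((r1+r2)/C) = asin(18/62) = 16.8773°
wrap1 = wrap2 = π + 2β = 213.7545°
tangent length = C·cosβ = 59.3296
L = (r1+r2)·wrap + 2·C·cosβ = 18·3.7307 + 2·59.3296 = 185.8121

L=185.812 wrap1=213.75_deg wrap2=213.75_deg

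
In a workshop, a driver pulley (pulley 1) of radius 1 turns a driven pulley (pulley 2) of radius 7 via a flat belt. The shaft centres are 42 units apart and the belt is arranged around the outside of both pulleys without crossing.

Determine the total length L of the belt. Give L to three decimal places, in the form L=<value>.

L=109.991

open belt: β = asin((r2−r1)/C) = asin(6/42) = 8.2132°
wrap1 = π − 2β = 163.5736°
wrap2 = π + 2β = 196.4264°
tangent length = C·cosβ = 41.5692
L = r1·wrap1 + r2·wrap2 + 2·C·cosβ = 1·2.8549 + 7·3.4283 + 2·41.5692 = 109.9914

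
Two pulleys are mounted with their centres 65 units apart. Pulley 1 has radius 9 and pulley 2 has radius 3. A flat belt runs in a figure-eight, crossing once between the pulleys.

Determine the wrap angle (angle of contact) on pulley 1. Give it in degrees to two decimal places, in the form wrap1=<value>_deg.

crossed belt: β = asin((r1+r2)/C) = asin(12/65) = 10.6387°
wrap1 = wrap2 = π + 2β = 201.2774°

wrap1=201.28_deg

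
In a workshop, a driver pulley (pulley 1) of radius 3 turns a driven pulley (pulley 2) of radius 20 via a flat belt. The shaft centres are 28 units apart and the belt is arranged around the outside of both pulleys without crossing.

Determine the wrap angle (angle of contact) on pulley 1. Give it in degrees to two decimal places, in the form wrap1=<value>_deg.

wrap1=105.23_deg

open belt: β = asin((r2−r1)/C) = asin(17/28) = 37.3832°
wrap1 = π − 2β = 105.2336°
wrap2 = π + 2β = 254.7664°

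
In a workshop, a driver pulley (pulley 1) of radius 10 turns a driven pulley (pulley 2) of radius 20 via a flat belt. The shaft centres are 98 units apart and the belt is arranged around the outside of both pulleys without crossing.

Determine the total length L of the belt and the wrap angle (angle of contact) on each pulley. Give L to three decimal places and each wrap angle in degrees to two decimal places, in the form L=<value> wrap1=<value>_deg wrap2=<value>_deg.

L=291.269 wrap1=168.29_deg wrap2=191.71_deg

open belt: β = asin((r2−r1)/C) = asin(10/98) = 5.8567°
wrap1 = π − 2β = 168.2866°
wrap2 = π + 2β = 191.7134°
tangent length = C·cosβ = 97.4885
L = r1·wrap1 + r2·wrap2 + 2·C·cosβ = 10·2.9372 + 20·3.3460 + 2·97.4885 = 291.2691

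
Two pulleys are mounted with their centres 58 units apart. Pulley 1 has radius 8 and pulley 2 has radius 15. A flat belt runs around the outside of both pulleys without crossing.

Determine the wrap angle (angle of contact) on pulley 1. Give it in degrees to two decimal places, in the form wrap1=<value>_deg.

open belt: β = asin((r2−r1)/C) = asin(7/58) = 6.9319°
wrap1 = π − 2β = 166.1362°
wrap2 = π + 2β = 193.8638°

wrap1=166.14_deg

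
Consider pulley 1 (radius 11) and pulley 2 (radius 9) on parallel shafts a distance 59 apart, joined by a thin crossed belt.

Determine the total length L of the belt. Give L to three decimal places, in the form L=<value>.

crossed belt: β = asin((r1+r2)/C) = asin(20/59) = 19.8149°
wrap1 = wrap2 = π + 2β = 219.6299°
tangent length = C·cosβ = 55.5068
L = (r1+r2)·wrap + 2·C·cosβ = 20·3.8333 + 2·55.5068 = 187.6788

L=187.679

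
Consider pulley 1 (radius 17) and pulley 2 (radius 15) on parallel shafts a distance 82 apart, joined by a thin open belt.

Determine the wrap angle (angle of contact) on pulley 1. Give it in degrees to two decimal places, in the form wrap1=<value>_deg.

wrap1=182.80_deg

open belt: β = asin((r2−r1)/C) = asin(-2/82) = -1.3976°
wrap1 = π − 2β = 182.7952°
wrap2 = π + 2β = 177.2048°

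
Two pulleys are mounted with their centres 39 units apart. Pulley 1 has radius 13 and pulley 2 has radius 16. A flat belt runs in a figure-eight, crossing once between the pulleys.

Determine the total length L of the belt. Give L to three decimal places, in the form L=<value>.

L=191.888

crossed belt: β = asin((r1+r2)/C) = asin(29/39) = 48.0381°
wrap1 = wrap2 = π + 2β = 276.0762°
tangent length = C·cosβ = 26.0768
L = (r1+r2)·wrap + 2·C·cosβ = 29·4.8184 + 2·26.0768 = 191.8884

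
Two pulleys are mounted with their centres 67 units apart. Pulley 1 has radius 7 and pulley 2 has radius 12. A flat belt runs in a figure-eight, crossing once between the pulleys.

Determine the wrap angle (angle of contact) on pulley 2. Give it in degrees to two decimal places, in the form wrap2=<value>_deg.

crossed belt: β = asin((r1+r2)/C) = asin(19/67) = 16.4741°
wrap1 = wrap2 = π + 2β = 212.9482°

wrap2=212.95_deg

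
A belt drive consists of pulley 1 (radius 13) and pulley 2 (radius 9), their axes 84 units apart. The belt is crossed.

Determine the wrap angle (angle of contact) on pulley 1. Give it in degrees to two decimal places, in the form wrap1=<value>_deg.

wrap1=210.37_deg

crossed belt: β = asin((r1+r2)/C) = asin(22/84) = 15.1831°
wrap1 = wrap2 = π + 2β = 210.3662°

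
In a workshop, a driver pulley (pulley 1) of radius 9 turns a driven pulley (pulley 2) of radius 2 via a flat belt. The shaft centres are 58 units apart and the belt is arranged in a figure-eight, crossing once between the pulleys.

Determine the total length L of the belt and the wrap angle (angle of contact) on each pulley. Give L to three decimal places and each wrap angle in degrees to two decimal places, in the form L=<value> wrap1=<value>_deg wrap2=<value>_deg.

L=152.650 wrap1=201.87_deg wrap2=201.87_deg

crossed belt: β = asin((r1+r2)/C) = asin(11/58) = 10.9327°
wrap1 = wrap2 = π + 2β = 201.8653°
tangent length = C·cosβ = 56.9473
L = (r1+r2)·wrap + 2·C·cosβ = 11·3.5232 + 2·56.9473 = 152.6500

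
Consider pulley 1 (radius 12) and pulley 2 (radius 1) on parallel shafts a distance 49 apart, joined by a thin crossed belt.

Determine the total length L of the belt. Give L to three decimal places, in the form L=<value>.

crossed belt: β = asin((r1+r2)/C) = asin(13/49) = 15.3851°
wrap1 = wrap2 = π + 2β = 210.7703°
tangent length = C·cosβ = 47.2440
L = (r1+r2)·wrap + 2·C·cosβ = 13·3.6786 + 2·47.2440 = 142.3104

L=142.310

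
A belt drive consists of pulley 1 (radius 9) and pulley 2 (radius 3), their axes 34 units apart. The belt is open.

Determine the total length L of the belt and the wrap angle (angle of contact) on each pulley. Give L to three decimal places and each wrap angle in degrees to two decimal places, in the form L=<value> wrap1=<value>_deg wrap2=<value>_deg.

open belt: β = asin((r2−r1)/C) = asin(-6/34) = -10.1642°
wrap1 = π − 2β = 200.3285°
wrap2 = π + 2β = 159.6715°
tangent length = C·cosβ = 33.4664
L = r1·wrap1 + r2·wrap2 + 2·C·cosβ = 9·3.4964 + 3·2.7868 + 2·33.4664 = 106.7607

L=106.761 wrap1=200.33_deg wrap2=159.67_deg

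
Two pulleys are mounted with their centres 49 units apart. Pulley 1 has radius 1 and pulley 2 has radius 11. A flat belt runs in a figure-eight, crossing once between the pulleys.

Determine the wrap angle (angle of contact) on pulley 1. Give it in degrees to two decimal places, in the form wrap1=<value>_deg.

wrap1=208.35_deg

crossed belt: β = asin((r1+r2)/C) = asin(12/49) = 14.1758°
wrap1 = wrap2 = π + 2β = 208.3516°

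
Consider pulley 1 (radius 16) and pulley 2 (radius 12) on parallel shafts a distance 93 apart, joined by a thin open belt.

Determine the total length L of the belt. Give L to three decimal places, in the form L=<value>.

open belt: β = asin((r2−r1)/C) = asin(-4/93) = -2.4651°
wrap1 = π − 2β = 184.9302°
wrap2 = π + 2β = 175.0698°
tangent length = C·cosβ = 92.9139
L = r1·wrap1 + r2·wrap2 + 2·C·cosβ = 16·3.2276 + 12·3.0555 + 2·92.9139 = 274.1367

L=274.137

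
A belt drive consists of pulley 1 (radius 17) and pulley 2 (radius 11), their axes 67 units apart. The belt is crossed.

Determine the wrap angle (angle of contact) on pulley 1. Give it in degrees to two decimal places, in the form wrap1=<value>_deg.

wrap1=229.41_deg

crossed belt: β = asin((r1+r2)/C) = asin(28/67) = 24.7027°
wrap1 = wrap2 = π + 2β = 229.4055°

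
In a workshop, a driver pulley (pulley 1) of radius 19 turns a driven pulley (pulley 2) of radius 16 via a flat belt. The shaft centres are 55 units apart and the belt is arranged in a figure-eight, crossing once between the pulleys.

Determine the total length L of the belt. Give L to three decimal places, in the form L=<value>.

L=243.093

crossed belt: β = asin((r1+r2)/C) = asin(35/55) = 39.5212°
wrap1 = wrap2 = π + 2β = 259.0424°
tangent length = C·cosβ = 42.4264
L = (r1+r2)·wrap + 2·C·cosβ = 35·4.5211 + 2·42.4264 = 243.0928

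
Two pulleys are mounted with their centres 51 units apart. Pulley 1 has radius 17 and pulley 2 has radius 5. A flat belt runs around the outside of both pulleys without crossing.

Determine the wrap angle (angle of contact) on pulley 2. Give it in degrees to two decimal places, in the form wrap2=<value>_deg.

open belt: β = asin((r2−r1)/C) = asin(-12/51) = -13.6090°
wrap1 = π − 2β = 207.2179°
wrap2 = π + 2β = 152.7821°

wrap2=152.78_deg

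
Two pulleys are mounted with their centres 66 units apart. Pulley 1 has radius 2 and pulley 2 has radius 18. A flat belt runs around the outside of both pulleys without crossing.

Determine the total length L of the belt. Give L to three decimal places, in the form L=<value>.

L=198.730

open belt: β = asin((r2−r1)/C) = asin(16/66) = 14.0297°
wrap1 = π − 2β = 151.9407°
wrap2 = π + 2β = 208.0593°
tangent length = C·cosβ = 64.0312
L = r1·wrap1 + r2·wrap2 + 2·C·cosβ = 2·2.6519 + 18·3.6313 + 2·64.0312 = 198.7300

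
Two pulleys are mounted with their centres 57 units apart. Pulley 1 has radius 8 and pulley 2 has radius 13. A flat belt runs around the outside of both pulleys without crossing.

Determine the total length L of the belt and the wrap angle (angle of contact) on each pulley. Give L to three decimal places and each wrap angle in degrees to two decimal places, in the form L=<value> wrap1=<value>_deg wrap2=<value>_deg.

open belt: β = asin((r2−r1)/C) = asin(5/57) = 5.0324°
wrap1 = π − 2β = 169.9352°
wrap2 = π + 2β = 190.0648°
tangent length = C·cosβ = 56.7803
L = r1·wrap1 + r2·wrap2 + 2·C·cosβ = 8·2.9659 + 13·3.3173 + 2·56.7803 = 180.4123

L=180.412 wrap1=169.94_deg wrap2=190.06_deg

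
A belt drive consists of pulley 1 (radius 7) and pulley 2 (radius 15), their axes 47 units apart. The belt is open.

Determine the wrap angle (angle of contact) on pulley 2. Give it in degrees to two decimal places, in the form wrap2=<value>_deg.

wrap2=199.60_deg

open belt: β = asin((r2−r1)/C) = asin(8/47) = 9.8002°
wrap1 = π − 2β = 160.3996°
wrap2 = π + 2β = 199.6004°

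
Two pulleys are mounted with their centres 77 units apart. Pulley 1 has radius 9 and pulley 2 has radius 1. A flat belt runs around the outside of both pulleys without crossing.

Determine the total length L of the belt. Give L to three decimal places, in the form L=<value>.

open belt: β = asin((r2−r1)/C) = asin(-8/77) = -5.9636°
wrap1 = π − 2β = 191.9271°
wrap2 = π + 2β = 168.0729°
tangent length = C·cosβ = 76.5833
L = r1·wrap1 + r2·wrap2 + 2·C·cosβ = 9·3.3498 + 1·2.9334 + 2·76.5833 = 186.2478

L=186.248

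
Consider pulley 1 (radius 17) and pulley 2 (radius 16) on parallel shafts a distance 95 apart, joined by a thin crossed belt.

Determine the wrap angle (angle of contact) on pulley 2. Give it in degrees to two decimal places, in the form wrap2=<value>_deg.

crossed belt: β = asin((r1+r2)/C) = asin(33/95) = 20.3264°
wrap1 = wrap2 = π + 2β = 220.6529°

wrap2=220.65_deg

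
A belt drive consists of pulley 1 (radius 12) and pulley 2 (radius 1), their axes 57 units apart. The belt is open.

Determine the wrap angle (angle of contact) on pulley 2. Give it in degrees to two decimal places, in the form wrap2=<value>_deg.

open belt: β = asin((r2−r1)/C) = asin(-11/57) = -11.1269°
wrap1 = π − 2β = 202.2538°
wrap2 = π + 2β = 157.7462°

wrap2=157.75_deg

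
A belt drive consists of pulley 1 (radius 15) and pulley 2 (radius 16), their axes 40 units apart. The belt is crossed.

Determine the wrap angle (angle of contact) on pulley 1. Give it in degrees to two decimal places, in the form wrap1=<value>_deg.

crossed belt: β = asin((r1+r2)/C) = asin(31/40) = 50.8050°
wrap1 = wrap2 = π + 2β = 281.6101°

wrap1=281.61_deg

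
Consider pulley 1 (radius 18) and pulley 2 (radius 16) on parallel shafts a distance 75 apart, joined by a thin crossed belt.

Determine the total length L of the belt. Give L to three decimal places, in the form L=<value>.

L=272.509

crossed belt: β = asin((r1+r2)/C) = asin(34/75) = 26.9577°
wrap1 = wrap2 = π + 2β = 233.9155°
tangent length = C·cosβ = 66.8506
L = (r1+r2)·wrap + 2·C·cosβ = 34·4.0826 + 2·66.8506 = 272.5094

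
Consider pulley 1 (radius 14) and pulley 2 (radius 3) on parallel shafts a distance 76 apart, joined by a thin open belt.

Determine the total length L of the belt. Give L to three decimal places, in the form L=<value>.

L=207.002

open belt: β = asin((r2−r1)/C) = asin(-11/76) = -8.3220°
wrap1 = π − 2β = 196.6441°
wrap2 = π + 2β = 163.3559°
tangent length = C·cosβ = 75.1997
L = r1·wrap1 + r2·wrap2 + 2·C·cosβ = 14·3.4321 + 3·2.8511 + 2·75.1997 = 207.0020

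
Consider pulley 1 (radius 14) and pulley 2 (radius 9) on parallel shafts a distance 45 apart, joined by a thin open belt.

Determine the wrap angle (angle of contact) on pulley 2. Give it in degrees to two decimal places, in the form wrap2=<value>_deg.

open belt: β = asin((r2−r1)/C) = asin(-5/45) = -6.3794°
wrap1 = π − 2β = 192.7587°
wrap2 = π + 2β = 167.2413°

wrap2=167.24_deg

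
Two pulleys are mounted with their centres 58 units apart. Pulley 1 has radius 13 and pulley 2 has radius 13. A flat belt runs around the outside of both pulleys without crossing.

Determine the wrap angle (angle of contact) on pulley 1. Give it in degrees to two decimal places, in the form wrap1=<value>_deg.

wrap1=180.00_deg

open belt: β = asin((r2−r1)/C) = asin(0/58) = 0.0000°
wrap1 = π − 2β = 180.0000°
wrap2 = π + 2β = 180.0000°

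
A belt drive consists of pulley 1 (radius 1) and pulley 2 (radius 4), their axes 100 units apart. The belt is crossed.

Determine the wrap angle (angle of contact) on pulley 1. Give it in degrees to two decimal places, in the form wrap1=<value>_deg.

wrap1=185.73_deg

crossed belt: β = asin((r1+r2)/C) = asin(5/100) = 2.8660°
wrap1 = wrap2 = π + 2β = 185.7320°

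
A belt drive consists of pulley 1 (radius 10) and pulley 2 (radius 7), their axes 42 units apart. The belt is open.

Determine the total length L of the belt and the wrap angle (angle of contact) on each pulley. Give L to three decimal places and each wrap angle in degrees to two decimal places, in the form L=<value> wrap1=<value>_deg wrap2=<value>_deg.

open belt: β = asin((r2−r1)/C) = asin(-3/42) = -4.0960°
wrap1 = π − 2β = 188.1921°
wrap2 = π + 2β = 171.8079°
tangent length = C·cosβ = 41.8927
L = r1·wrap1 + r2·wrap2 + 2·C·cosβ = 10·3.2846 + 7·2.9986 + 2·41.8927 = 137.6215

L=137.621 wrap1=188.19_deg wrap2=171.81_deg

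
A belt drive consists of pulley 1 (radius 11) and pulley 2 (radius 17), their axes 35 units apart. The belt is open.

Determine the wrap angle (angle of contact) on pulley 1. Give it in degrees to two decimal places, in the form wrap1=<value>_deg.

open belt: β = asin((r2−r1)/C) = asin(6/35) = 9.8709°
wrap1 = π − 2β = 160.2582°
wrap2 = π + 2β = 199.7418°

wrap1=160.26_deg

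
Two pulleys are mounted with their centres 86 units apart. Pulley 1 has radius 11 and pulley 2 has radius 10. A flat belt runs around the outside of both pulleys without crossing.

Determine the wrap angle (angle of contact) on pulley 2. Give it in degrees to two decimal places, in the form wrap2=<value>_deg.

wrap2=178.67_deg

open belt: β = asin((r2−r1)/C) = asin(-1/86) = -0.6662°
wrap1 = π − 2β = 181.3325°
wrap2 = π + 2β = 178.6675°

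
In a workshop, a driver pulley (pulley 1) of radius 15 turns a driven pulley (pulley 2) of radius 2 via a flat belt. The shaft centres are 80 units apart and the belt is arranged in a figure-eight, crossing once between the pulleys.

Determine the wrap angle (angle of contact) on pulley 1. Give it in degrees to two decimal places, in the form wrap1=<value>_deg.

crossed belt: β = asin((r1+r2)/C) = asin(17/80) = 12.2689°
wrap1 = wrap2 = π + 2β = 204.5378°

wrap1=204.54_deg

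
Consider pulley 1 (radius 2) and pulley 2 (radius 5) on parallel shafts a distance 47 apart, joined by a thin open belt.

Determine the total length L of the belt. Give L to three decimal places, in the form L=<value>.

open belt: β = asin((r2−r1)/C) = asin(3/47) = 3.6597°
wrap1 = π − 2β = 172.6807°
wrap2 = π + 2β = 187.3193°
tangent length = C·cosβ = 46.9042
L = r1·wrap1 + r2·wrap2 + 2·C·cosβ = 2·3.0138 + 5·3.2693 + 2·46.9042 = 116.1827

L=116.183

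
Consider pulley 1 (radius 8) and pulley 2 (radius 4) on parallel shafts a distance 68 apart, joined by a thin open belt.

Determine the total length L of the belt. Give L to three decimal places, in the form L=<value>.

L=173.934

open belt: β = asin((r2−r1)/C) = asin(-4/68) = -3.3723°
wrap1 = π − 2β = 186.7446°
wrap2 = π + 2β = 173.2554°
tangent length = C·cosβ = 67.8823
L = r1·wrap1 + r2·wrap2 + 2·C·cosβ = 8·3.2593 + 4·3.0239 + 2·67.8823 = 173.9345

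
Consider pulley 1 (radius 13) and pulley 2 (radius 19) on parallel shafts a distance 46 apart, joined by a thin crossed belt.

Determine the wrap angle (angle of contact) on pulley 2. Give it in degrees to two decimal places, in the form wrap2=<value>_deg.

crossed belt: β = asin((r1+r2)/C) = asin(32/46) = 44.0792°
wrap1 = wrap2 = π + 2β = 268.1584°

wrap2=268.16_deg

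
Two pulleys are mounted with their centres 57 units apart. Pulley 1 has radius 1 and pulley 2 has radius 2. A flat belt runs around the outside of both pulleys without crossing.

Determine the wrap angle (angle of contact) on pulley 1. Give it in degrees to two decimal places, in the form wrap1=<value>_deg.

wrap1=177.99_deg

open belt: β = asin((r2−r1)/C) = asin(1/57) = 1.0052°
wrap1 = π − 2β = 177.9895°
wrap2 = π + 2β = 182.0105°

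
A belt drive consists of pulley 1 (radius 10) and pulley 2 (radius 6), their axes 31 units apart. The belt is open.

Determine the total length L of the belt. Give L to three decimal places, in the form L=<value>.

open belt: β = asin((r2−r1)/C) = asin(-4/31) = -7.4137°
wrap1 = π − 2β = 194.8273°
wrap2 = π + 2β = 165.1727°
tangent length = C·cosβ = 30.7409
L = r1·wrap1 + r2·wrap2 + 2·C·cosβ = 10·3.4004 + 6·2.8828 + 2·30.7409 = 112.7823

L=112.782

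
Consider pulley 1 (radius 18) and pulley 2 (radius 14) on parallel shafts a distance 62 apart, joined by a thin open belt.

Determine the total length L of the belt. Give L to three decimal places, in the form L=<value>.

open belt: β = asin((r2−r1)/C) = asin(-4/62) = -3.6991°
wrap1 = π − 2β = 187.3981°
wrap2 = π + 2β = 172.6019°
tangent length = C·cosβ = 61.8708
L = r1·wrap1 + r2·wrap2 + 2·C·cosβ = 18·3.2707 + 14·3.0125 + 2·61.8708 = 224.7891

L=224.789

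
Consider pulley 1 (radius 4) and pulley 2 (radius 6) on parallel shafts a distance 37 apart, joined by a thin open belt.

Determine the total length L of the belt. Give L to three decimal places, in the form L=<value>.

L=105.524

open belt: β = asin((r2−r1)/C) = asin(2/37) = 3.0986°
wrap1 = π − 2β = 173.8028°
wrap2 = π + 2β = 186.1972°
tangent length = C·cosβ = 36.9459
L = r1·wrap1 + r2·wrap2 + 2·C·cosβ = 4·3.0334 + 6·3.2498 + 2·36.9459 = 105.5241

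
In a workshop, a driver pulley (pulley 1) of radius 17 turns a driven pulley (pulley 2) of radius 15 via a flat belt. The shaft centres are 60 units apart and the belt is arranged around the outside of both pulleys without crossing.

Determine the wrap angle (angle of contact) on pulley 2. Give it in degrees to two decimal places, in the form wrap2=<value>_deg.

wrap2=176.18_deg

open belt: β = asin((r2−r1)/C) = asin(-2/60) = -1.9102°
wrap1 = π − 2β = 183.8204°
wrap2 = π + 2β = 176.1796°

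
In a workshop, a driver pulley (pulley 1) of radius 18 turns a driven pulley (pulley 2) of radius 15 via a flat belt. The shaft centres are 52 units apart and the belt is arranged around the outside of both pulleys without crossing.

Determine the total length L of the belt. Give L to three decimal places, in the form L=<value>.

L=207.846

open belt: β = asin((r2−r1)/C) = asin(-3/52) = -3.3074°
wrap1 = π − 2β = 186.6147°
wrap2 = π + 2β = 173.3853°
tangent length = C·cosβ = 51.9134
L = r1·wrap1 + r2·wrap2 + 2·C·cosβ = 18·3.2570 + 15·3.0261 + 2·51.9134 = 207.8457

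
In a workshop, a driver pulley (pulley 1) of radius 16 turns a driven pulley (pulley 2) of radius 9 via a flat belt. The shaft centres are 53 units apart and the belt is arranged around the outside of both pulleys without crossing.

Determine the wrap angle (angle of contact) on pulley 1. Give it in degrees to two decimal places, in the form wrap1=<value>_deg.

open belt: β = asin((r2−r1)/C) = asin(-7/53) = -7.5895°
wrap1 = π − 2β = 195.1791°
wrap2 = π + 2β = 164.8209°

wrap1=195.18_deg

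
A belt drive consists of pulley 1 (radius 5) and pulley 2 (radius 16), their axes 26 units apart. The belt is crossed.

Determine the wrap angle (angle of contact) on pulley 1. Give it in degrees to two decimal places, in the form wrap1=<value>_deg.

crossed belt: β = asin((r1+r2)/C) = asin(21/26) = 53.8711°
wrap1 = wrap2 = π + 2β = 287.7421°

wrap1=287.74_deg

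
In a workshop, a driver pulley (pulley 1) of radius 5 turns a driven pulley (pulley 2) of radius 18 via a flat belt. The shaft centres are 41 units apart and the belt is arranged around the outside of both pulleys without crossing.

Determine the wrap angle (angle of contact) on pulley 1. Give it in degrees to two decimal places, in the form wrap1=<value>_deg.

open belt: β = asin((r2−r1)/C) = asin(13/41) = 18.4860°
wrap1 = π − 2β = 143.0280°
wrap2 = π + 2β = 216.9720°

wrap1=143.03_deg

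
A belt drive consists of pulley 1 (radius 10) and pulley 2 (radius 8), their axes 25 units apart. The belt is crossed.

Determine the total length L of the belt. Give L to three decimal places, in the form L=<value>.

crossed belt: β = asin((r1+r2)/C) = asin(18/25) = 46.0545°
wrap1 = wrap2 = π + 2β = 272.1090°
tangent length = C·cosβ = 17.3494
L = (r1+r2)·wrap + 2·C·cosβ = 18·4.7492 + 2·17.3494 = 120.1843

L=120.184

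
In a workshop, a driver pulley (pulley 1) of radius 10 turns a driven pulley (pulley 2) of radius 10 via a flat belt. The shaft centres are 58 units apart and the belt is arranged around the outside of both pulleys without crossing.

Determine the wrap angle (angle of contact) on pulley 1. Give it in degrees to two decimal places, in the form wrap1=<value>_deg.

open belt: β = asin((r2−r1)/C) = asin(0/58) = 0.0000°
wrap1 = π − 2β = 180.0000°
wrap2 = π + 2β = 180.0000°

wrap1=180.00_deg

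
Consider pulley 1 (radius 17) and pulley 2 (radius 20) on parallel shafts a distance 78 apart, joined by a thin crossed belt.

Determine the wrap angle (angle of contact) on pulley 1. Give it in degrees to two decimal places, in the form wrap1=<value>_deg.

wrap1=236.64_deg

crossed belt: β = asin((r1+r2)/C) = asin(37/78) = 28.3176°
wrap1 = wrap2 = π + 2β = 236.6352°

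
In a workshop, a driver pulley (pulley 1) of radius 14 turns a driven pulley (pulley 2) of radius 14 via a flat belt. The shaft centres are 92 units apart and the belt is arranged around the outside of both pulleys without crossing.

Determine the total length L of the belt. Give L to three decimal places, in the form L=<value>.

open belt: β = asin((r2−r1)/C) = asin(0/92) = 0.0000°
wrap1 = π − 2β = 180.0000°
wrap2 = π + 2β = 180.0000°
tangent length = C·cosβ = 92.0000
L = r1·wrap1 + r2·wrap2 + 2·C·cosβ = 14·3.1416 + 14·3.1416 + 2·92.0000 = 271.9646

L=271.965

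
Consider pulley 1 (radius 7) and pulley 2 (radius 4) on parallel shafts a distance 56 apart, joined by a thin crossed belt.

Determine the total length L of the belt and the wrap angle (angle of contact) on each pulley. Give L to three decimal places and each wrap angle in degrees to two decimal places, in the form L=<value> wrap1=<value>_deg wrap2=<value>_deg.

L=148.725 wrap1=202.66_deg wrap2=202.66_deg

crossed belt: β = asin((r1+r2)/C) = asin(11/56) = 11.3282°
wrap1 = wrap2 = π + 2β = 202.6564°
tangent length = C·cosβ = 54.9090
L = (r1+r2)·wrap + 2·C·cosβ = 11·3.5370 + 2·54.9090 = 148.7253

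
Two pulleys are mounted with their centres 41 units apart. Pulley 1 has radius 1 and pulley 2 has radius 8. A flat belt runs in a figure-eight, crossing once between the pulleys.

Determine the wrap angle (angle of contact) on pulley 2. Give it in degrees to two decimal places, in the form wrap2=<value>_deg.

crossed belt: β = asin((r1+r2)/C) = asin(9/41) = 12.6804°
wrap1 = wrap2 = π + 2β = 205.3608°

wrap2=205.36_deg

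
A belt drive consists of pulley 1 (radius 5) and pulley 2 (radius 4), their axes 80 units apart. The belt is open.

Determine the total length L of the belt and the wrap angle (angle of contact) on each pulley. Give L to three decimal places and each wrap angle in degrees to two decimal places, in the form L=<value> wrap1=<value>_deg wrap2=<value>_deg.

L=188.287 wrap1=181.43_deg wrap2=178.57_deg

open belt: β = asin((r2−r1)/C) = asin(-1/80) = -0.7162°
wrap1 = π − 2β = 181.4324°
wrap2 = π + 2β = 178.5676°
tangent length = C·cosβ = 79.9937
L = r1·wrap1 + r2·wrap2 + 2·C·cosβ = 5·3.1666 + 4·3.1166 + 2·79.9937 = 188.2868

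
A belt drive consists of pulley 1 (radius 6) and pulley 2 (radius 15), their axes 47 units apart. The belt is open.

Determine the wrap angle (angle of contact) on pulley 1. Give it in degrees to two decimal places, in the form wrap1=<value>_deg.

wrap1=157.92_deg

open belt: β = asin((r2−r1)/C) = asin(9/47) = 11.0397°
wrap1 = π − 2β = 157.9206°
wrap2 = π + 2β = 202.0794°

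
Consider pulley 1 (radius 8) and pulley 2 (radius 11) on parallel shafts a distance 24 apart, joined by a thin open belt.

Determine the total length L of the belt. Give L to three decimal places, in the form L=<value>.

L=108.066

open belt: β = asin((r2−r1)/C) = asin(3/24) = 7.1808°
wrap1 = π − 2β = 165.6385°
wrap2 = π + 2β = 194.3615°
tangent length = C·cosβ = 23.8118
L = r1·wrap1 + r2·wrap2 + 2·C·cosβ = 8·2.8909 + 11·3.3922 + 2·23.8118 = 108.0658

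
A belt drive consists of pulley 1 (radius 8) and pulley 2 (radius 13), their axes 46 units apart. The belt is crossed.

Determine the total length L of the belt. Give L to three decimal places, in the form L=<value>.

L=167.738

crossed belt: β = asin((r1+r2)/C) = asin(21/46) = 27.1629°
wrap1 = wrap2 = π + 2β = 234.3258°
tangent length = C·cosβ = 40.9268
L = (r1+r2)·wrap + 2·C·cosβ = 21·4.0898 + 2·40.9268 = 167.7384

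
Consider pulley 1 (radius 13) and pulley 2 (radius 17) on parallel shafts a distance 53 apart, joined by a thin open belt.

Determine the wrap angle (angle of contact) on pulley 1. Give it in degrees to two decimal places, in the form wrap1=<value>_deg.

open belt: β = asin((r2−r1)/C) = asin(4/53) = 4.3283°
wrap1 = π − 2β = 171.3433°
wrap2 = π + 2β = 188.6567°

wrap1=171.34_deg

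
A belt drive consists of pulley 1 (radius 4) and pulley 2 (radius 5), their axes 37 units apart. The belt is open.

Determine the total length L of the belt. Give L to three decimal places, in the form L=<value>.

L=102.301

open belt: β = asin((r2−r1)/C) = asin(1/37) = 1.5487°
wrap1 = π − 2β = 176.9026°
wrap2 = π + 2β = 183.0974°
tangent length = C·cosβ = 36.9865
L = r1·wrap1 + r2·wrap2 + 2·C·cosβ = 4·3.0875 + 5·3.1957 + 2·36.9865 = 102.3014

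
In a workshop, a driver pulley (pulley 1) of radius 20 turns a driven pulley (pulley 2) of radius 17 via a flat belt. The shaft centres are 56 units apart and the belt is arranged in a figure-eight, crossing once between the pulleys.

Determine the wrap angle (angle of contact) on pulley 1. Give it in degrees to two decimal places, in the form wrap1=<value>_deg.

wrap1=262.71_deg

crossed belt: β = asin((r1+r2)/C) = asin(37/56) = 41.3544°
wrap1 = wrap2 = π + 2β = 262.7087°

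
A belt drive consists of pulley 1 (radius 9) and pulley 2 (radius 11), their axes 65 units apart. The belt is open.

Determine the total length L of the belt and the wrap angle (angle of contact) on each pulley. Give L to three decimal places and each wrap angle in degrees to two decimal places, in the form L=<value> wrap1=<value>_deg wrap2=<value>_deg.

L=192.893 wrap1=176.47_deg wrap2=183.53_deg

open belt: β = asin((r2−r1)/C) = asin(2/65) = 1.7632°
wrap1 = π − 2β = 176.4735°
wrap2 = π + 2β = 183.5265°
tangent length = C·cosβ = 64.9692
L = r1·wrap1 + r2·wrap2 + 2·C·cosβ = 9·3.0800 + 11·3.2031 + 2·64.9692 = 192.8934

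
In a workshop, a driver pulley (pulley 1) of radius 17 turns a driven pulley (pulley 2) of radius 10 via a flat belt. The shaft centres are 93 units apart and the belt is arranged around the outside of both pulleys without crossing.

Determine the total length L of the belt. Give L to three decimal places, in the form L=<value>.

L=271.350

open belt: β = asin((r2−r1)/C) = asin(-7/93) = -4.3167°
wrap1 = π − 2β = 188.6333°
wrap2 = π + 2β = 171.3667°
tangent length = C·cosβ = 92.7362
L = r1·wrap1 + r2·wrap2 + 2·C·cosβ = 17·3.2923 + 10·2.9909 + 2·92.7362 = 271.3501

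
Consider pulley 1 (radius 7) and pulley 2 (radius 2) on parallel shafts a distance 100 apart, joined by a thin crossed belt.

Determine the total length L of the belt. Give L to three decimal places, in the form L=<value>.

crossed belt: β = asin((r1+r2)/C) = asin(9/100) = 5.1636°
wrap1 = wrap2 = π + 2β = 190.3272°
tangent length = C·cosβ = 99.5942
L = (r1+r2)·wrap + 2·C·cosβ = 9·3.3218 + 2·99.5942 = 229.0849

L=229.085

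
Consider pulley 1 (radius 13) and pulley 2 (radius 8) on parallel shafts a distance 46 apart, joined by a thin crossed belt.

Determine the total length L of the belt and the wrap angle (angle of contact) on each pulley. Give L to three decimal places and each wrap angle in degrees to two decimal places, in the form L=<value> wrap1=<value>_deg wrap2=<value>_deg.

L=167.738 wrap1=234.33_deg wrap2=234.33_deg

crossed belt: β = asin((r1+r2)/C) = asin(21/46) = 27.1629°
wrap1 = wrap2 = π + 2β = 234.3258°
tangent length = C·cosβ = 40.9268
L = (r1+r2)·wrap + 2·C·cosβ = 21·4.0898 + 2·40.9268 = 167.7384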